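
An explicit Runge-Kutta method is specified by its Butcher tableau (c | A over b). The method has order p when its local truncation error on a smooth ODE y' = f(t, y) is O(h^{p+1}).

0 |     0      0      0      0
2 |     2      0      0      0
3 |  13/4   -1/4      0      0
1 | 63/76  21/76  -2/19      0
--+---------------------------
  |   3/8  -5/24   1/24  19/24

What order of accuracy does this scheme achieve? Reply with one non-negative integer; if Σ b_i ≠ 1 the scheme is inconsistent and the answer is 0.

b = (3/8, -5/24, 1/24, 19/24)
c = (0, 2, 3, 1)
Ac = (0, 0, -1/2, 9/38)
Σ b_i: 3/8·1 + (-5/24)·1 + 1/24·1 + 19/24·1 = 1 ✓
b·c: (-5/24)·2 + 1/24·3 + 19/24·1 = 1/2 ✓
b·c²: (-5/24)·4 + 1/24·9 + 19/24·1 = 1/3 ✓
b·Ac: 1/24·(-1/2) + 19/24·9/38 = 1/6 ✓
b·c³: (-5/24)·8 + 1/24·27 + 19/24·1 = 1/4 ✓
b·(c∘Ac): 1/24·(-3/2) + 19/24·9/38 = 1/8 ✓
b·Ac²: 1/24·(-1) + 19/24·3/19 = 1/12 ✓
b·A²c: 19/24·1/19 = 1/24 ✓; 4 stages ⇒ order 4.

4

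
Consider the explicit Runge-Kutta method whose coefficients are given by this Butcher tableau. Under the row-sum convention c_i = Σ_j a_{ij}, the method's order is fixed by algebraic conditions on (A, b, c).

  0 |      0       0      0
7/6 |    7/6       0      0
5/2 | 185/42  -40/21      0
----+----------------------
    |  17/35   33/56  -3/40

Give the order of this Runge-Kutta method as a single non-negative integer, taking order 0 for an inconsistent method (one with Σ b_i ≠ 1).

b = (17/35, 33/56, -3/40)
c = (0, 7/6, 5/2)
Ac = (0, 0, -20/9)
Σ b_i: 17/35·1 + 33/56·1 + (-3/40)·1 = 1 ✓
b·c: 33/56·7/6 + (-3/40)·5/2 = 1/2 ✓
b·c²: 33/56·49/36 + (-3/40)·25/4 = 1/3 ✓
b·Ac: (-3/40)·(-20/9) = 1/6 ✓; 3 stages ⇒ order 3.

3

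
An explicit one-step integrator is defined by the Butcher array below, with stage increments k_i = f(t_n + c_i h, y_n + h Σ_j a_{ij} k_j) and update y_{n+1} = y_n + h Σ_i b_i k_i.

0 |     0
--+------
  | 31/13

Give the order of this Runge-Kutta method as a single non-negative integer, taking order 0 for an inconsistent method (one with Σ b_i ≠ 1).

0

b = (31/13)
c = (0)
Σ b_i: 31/13·1 = 31/13 ≠ 1 ⇒ order 0.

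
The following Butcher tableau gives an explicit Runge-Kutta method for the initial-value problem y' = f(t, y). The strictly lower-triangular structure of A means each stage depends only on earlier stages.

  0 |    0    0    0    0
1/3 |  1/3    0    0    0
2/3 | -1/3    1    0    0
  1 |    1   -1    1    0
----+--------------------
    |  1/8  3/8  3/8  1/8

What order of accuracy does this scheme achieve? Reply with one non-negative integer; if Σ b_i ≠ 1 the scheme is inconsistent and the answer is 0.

4

b = (1/8, 3/8, 3/8, 1/8)
c = (0, 1/3, 2/3, 1)
Ac = (0, 0, 1/3, 1/3)
Σ b_i: 1/8·1 + 3/8·1 + 3/8·1 + 1/8·1 = 1 ✓
b·c: 3/8·1/3 + 3/8·2/3 + 1/8·1 = 1/2 ✓
b·c²: 3/8·1/9 + 3/8·4/9 + 1/8·1 = 1/3 ✓
b·Ac: 3/8·1/3 + 1/8·1/3 = 1/6 ✓
b·c³: 3/8·1/27 + 3/8·8/27 + 1/8·1 = 1/4 ✓
b·(c∘Ac): 3/8·2/9 + 1/8·1/3 = 1/8 ✓
b·Ac²: 3/8·1/9 + 1/8·1/3 = 1/12 ✓
b·A²c: 1/8·1/3 = 1/24 ✓; 4 stages ⇒ order 4.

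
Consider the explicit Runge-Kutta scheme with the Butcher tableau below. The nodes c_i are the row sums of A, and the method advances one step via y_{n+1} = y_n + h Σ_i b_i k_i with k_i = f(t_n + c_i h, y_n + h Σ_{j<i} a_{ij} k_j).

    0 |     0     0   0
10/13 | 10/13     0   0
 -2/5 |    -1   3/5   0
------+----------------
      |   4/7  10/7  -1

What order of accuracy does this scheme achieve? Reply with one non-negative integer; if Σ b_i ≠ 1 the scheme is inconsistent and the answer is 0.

b = (4/7, 10/7, -1)
c = (0, 10/13, -2/5)
Ac = (0, 0, 6/13)
Σ b_i: 4/7·1 + 10/7·1 + (-1)·1 = 1 ✓
b·c: 10/7·10/13 + (-1)·(-2/5) = 682/455 ≠ 1/2 ⇒ order 1.

1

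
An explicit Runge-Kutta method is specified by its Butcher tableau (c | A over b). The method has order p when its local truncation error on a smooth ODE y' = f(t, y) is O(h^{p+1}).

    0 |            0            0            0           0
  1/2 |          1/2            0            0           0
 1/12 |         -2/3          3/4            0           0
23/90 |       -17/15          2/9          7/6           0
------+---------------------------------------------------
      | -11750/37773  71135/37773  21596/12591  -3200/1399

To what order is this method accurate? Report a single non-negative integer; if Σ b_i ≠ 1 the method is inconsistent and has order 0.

3

b = (-11750/37773, 71135/37773, 21596/12591, -3200/1399)
c = (0, 1/2, 1/12, 23/90)
Ac = (0, 0, 3/8, 5/24)
Σ b_i: (-11750/37773)·1 + 71135/37773·1 + 21596/12591·1 + (-3200/1399)·1 = 1 ✓
b·c: 71135/37773·1/2 + 21596/12591·1/12 + (-3200/1399)·23/90 = 1/2 ✓
b·c²: 71135/37773·1/4 + 21596/12591·1/144 + (-3200/1399)·529/8100 = 1/3 ✓
b·Ac: 21596/12591·3/8 + (-3200/1399)·5/24 = 1/6 ✓
b·c³: 71135/37773·1/8 + 21596/12591·1/1728 + (-3200/1399)·12167/729000 = 16172683/81589680 ≠ 1/4 ⇒ order 3.
b·(c∘Ac): 21596/12591·1/32 + (-3200/1399)·23/432 = -20603/302184 ≠ 1/8
b·Ac²: 21596/12591·3/16 + (-3200/1399)·55/864 = 26591/151092 ≠ 1/12
b·A²c: (-3200/1399)·7/16 = -1400/1399 ≠ 1/24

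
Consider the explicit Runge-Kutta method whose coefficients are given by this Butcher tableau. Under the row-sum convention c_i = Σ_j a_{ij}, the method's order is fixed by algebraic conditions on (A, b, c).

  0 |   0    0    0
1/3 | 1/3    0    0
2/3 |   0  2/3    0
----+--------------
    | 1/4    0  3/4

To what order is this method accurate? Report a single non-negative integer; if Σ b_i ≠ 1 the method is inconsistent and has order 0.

3

b = (1/4, 0, 3/4)
c = (0, 1/3, 2/3)
Ac = (0, 0, 2/9)
Σ b_i: 1/4·1 + 3/4·1 = 1 ✓
b·c: 3/4·2/3 = 1/2 ✓
b·c²: 3/4·4/9 = 1/3 ✓
b·Ac: 3/4·2/9 = 1/6 ✓; 3 stages ⇒ order 3.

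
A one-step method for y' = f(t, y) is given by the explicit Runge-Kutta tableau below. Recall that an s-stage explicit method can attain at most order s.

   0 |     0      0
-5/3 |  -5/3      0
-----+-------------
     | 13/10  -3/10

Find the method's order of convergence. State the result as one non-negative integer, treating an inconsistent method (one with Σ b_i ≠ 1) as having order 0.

b = (13/10, -3/10)
c = (0, -5/3)
Σ b_i: 13/10·1 + (-3/10)·1 = 1 ✓
b·c: (-3/10)·(-5/3) = 1/2 ✓; 2 stages ⇒ order 2.

2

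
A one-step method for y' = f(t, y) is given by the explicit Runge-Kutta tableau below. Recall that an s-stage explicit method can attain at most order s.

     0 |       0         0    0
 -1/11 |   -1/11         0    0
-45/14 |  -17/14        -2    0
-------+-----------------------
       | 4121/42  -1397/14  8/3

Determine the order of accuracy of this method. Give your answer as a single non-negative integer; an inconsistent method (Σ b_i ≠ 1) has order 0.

b = (4121/42, -1397/14, 8/3)
c = (0, -1/11, -45/14)
Ac = (0, 0, 2/11)
Σ b_i: 4121/42·1 + (-1397/14)·1 + 8/3·1 = 1 ✓
b·c: (-1397/14)·(-1/11) + 8/3·(-45/14) = 1/2 ✓
b·c²: (-1397/14)·1/121 + 8/3·2025/196 = 28811/1078 ≠ 1/3 ⇒ order 2.
b·Ac: 8/3·2/11 = 16/33 ≠ 1/6

2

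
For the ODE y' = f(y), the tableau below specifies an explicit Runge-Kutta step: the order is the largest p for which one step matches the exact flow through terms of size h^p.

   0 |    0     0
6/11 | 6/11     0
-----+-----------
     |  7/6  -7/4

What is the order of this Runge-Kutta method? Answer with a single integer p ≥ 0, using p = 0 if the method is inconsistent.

b = (7/6, -7/4)
c = (0, 6/11)
Σ b_i: 7/6·1 + (-7/4)·1 = -7/12 ≠ 1 ⇒ order 0.

0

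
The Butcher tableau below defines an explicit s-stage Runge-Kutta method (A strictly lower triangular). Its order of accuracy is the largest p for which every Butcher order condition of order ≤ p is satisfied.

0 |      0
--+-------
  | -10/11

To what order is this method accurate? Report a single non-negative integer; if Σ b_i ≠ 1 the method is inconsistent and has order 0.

0

b = (-10/11)
c = (0)
Σ b_i: (-10/11)·1 = -10/11 ≠ 1 ⇒ order 0.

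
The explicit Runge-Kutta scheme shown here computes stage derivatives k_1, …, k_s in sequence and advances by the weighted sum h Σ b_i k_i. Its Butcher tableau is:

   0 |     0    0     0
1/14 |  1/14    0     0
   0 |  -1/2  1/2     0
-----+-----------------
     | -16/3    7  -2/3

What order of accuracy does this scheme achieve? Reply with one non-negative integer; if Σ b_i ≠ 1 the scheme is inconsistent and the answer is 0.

2

b = (-16/3, 7, -2/3)
c = (0, 1/14, 0)
Ac = (0, 0, 1/28)
Σ b_i: (-16/3)·1 + 7·1 + (-2/3)·1 = 1 ✓
b·c: 7·1/14 = 1/2 ✓
b·c²: 7·1/196 = 1/28 ≠ 1/3 ⇒ order 2.
b·Ac: (-2/3)·1/28 = -1/42 ≠ 1/6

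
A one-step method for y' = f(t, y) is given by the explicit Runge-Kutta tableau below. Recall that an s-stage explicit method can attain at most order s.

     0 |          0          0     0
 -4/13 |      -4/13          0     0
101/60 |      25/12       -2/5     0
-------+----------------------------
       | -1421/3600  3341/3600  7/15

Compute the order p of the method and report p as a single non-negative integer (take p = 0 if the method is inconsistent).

2

b = (-1421/3600, 3341/3600, 7/15)
c = (0, -4/13, 101/60)
Ac = (0, 0, 8/65)
Σ b_i: (-1421/3600)·1 + 3341/3600·1 + 7/15·1 = 1 ✓
b·c: 3341/3600·(-4/13) + 7/15·101/60 = 1/2 ✓
b·c²: 3341/3600·16/169 + 7/15·10201/3600 = 989971/702000 ≠ 1/3 ⇒ order 2.
b·Ac: 7/15·8/65 = 56/975 ≠ 1/6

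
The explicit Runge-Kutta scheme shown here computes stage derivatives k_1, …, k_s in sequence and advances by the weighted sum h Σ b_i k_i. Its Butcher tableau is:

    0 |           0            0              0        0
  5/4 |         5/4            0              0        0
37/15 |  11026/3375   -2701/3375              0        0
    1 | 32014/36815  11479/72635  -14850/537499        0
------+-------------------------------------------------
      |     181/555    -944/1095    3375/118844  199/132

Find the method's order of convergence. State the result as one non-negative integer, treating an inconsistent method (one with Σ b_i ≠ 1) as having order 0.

4

b = (181/555, -944/1095, 3375/118844, 199/132)
c = (0, 5/4, 37/15, 1)
Ac = (0, 0, -2701/2700, 103/796)
Σ b_i: 181/555·1 + (-944/1095)·1 + 3375/118844·1 + 199/132·1 = 1 ✓
b·c: (-944/1095)·5/4 + 3375/118844·37/15 + 199/132·1 = 1/2 ✓
b·c²: (-944/1095)·25/16 + 3375/118844·1369/225 + 199/132·1 = 1/3 ✓
b·Ac: 3375/118844·(-2701/2700) + 199/132·103/796 = 1/6 ✓
b·c³: (-944/1095)·125/64 + 3375/118844·50653/3375 + 199/132·1 = 1/4 ✓
b·(c∘Ac): 3375/118844·(-99937/40500) + 199/132·103/796 = 1/8 ✓
b·Ac²: 3375/118844·(-2701/2160) + 199/132·251/3184 = 1/12 ✓
b·A²c: 199/132·11/398 = 1/24 ✓; 4 stages ⇒ order 4.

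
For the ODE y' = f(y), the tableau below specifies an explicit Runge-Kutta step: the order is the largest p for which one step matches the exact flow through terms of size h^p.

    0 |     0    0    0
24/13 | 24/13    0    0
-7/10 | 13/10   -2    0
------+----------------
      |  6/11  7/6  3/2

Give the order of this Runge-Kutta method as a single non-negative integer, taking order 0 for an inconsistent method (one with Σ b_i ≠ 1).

0

b = (6/11, 7/6, 3/2)
c = (0, 24/13, -7/10)
Ac = (0, 0, -48/13)
Σ b_i: 6/11·1 + 7/6·1 + 3/2·1 = 106/33 ≠ 1 ⇒ order 0.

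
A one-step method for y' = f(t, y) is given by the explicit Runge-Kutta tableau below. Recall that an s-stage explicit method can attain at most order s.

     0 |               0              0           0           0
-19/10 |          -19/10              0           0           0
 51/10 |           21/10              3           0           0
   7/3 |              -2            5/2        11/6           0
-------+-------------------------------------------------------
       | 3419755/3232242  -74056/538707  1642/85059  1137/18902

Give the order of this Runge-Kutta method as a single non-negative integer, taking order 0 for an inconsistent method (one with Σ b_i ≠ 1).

3

b = (3419755/3232242, -74056/538707, 1642/85059, 1137/18902)
c = (0, -19/10, 51/10, 7/3)
Ac = (0, 0, -57/10, 23/5)
Σ b_i: 3419755/3232242·1 + (-74056/538707)·1 + 1642/85059·1 + 1137/18902·1 = 1 ✓
b·c: (-74056/538707)·(-19/10) + 1642/85059·51/10 + 1137/18902·7/3 = 1/2 ✓
b·c²: (-74056/538707)·361/100 + 1642/85059·2601/100 + 1137/18902·49/9 = 1/3 ✓
b·Ac: 1642/85059·(-57/10) + 1137/18902·23/5 = 1/6 ✓
b·c³: (-74056/538707)·(-6859/1000) + 1642/85059·132651/1000 + 1137/18902·343/27 = 36301409/8505900 ≠ 1/4 ⇒ order 3.
b·(c∘Ac): 1642/85059·(-2907/100) + 1137/18902·161/15 = 19956/236275 ≠ 1/8
b·Ac²: 1642/85059·1083/100 + 1137/18902·5671/100 = 4105861/1134120 ≠ 1/12
b·A²c: 1137/18902·(-209/20) = -237633/378040 ≠ 1/24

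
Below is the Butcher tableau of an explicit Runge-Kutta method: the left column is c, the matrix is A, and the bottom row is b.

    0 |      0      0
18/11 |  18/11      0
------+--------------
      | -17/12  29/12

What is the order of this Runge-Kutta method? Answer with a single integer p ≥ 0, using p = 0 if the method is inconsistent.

1

b = (-17/12, 29/12)
c = (0, 18/11)
Σ b_i: (-17/12)·1 + 29/12·1 = 1 ✓
b·c: 29/12·18/11 = 87/22 ≠ 1/2 ⇒ order 1.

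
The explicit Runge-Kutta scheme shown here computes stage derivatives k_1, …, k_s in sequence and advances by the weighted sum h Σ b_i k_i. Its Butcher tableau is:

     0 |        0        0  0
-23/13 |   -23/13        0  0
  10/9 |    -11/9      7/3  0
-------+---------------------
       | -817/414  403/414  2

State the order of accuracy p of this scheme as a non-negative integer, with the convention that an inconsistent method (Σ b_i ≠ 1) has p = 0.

b = (-817/414, 403/414, 2)
c = (0, -23/13, 10/9)
Ac = (0, 0, -161/39)
Σ b_i: (-817/414)·1 + 403/414·1 + 2·1 = 1 ✓
b·c: 403/414·(-23/13) + 2·10/9 = 1/2 ✓
b·c²: 403/414·529/169 + 2·100/81 = 11617/2106 ≠ 1/3 ⇒ order 2.
b·Ac: 2·(-161/39) = -322/39 ≠ 1/6

2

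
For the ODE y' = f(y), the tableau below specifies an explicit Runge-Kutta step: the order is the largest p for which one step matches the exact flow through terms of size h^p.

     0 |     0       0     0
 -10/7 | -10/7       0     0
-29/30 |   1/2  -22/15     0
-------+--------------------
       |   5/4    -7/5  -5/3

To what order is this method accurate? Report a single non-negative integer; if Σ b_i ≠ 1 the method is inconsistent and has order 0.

b = (5/4, -7/5, -5/3)
c = (0, -10/7, -29/30)
Ac = (0, 0, 44/21)
Σ b_i: 5/4·1 + (-7/5)·1 + (-5/3)·1 = -109/60 ≠ 1 ⇒ order 0.

0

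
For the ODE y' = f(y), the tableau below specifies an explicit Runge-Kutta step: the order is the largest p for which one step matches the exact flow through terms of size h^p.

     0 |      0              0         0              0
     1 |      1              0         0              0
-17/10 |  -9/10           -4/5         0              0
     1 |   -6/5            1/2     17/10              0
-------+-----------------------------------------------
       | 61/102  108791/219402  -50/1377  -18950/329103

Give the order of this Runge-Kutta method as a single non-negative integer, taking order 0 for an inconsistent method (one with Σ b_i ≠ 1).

3

b = (61/102, 108791/219402, -50/1377, -18950/329103)
c = (0, 1, -17/10, 1)
Ac = (0, 0, -4/5, -239/100)
Σ b_i: 61/102·1 + 108791/219402·1 + (-50/1377)·1 + (-18950/329103)·1 = 1 ✓
b·c: 108791/219402·1 + (-50/1377)·(-17/10) + (-18950/329103)·1 = 1/2 ✓
b·c²: 108791/219402·1 + (-50/1377)·289/100 + (-18950/329103)·1 = 1/3 ✓
b·Ac: (-50/1377)·(-4/5) + (-18950/329103)·(-239/100) = 1/6 ✓
b·c³: 108791/219402·1 + (-50/1377)·(-4913/1000) + (-18950/329103)·1 = 37/60 ≠ 1/4 ⇒ order 3.
b·(c∘Ac): (-50/1377)·34/25 + (-18950/329103)·(-239/100) = 3/34 ≠ 1/8
b·Ac²: (-50/1377)·(-4/5) + (-18950/329103)·5413/1000 = -1351/4780 ≠ 1/12
b·A²c: (-18950/329103)·(-34/25) = 1516/19359 ≠ 1/24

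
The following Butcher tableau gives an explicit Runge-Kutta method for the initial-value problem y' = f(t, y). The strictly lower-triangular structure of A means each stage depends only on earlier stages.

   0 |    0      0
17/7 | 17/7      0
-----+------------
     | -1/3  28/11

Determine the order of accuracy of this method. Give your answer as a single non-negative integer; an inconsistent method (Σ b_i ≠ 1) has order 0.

b = (-1/3, 28/11)
c = (0, 17/7)
Σ b_i: (-1/3)·1 + 28/11·1 = 73/33 ≠ 1 ⇒ order 0.

0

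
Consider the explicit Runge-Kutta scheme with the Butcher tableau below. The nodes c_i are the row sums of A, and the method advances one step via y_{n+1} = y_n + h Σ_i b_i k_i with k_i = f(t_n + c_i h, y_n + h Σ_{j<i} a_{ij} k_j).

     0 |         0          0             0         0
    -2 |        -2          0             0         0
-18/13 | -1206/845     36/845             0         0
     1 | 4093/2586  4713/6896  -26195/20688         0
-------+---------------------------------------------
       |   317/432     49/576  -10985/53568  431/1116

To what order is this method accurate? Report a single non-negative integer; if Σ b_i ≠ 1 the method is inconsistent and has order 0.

b = (317/432, 49/576, -10985/53568, 431/1116)
c = (0, -2, -18/13, 1)
Ac = (0, 0, -72/845, 333/862)
Σ b_i: 317/432·1 + 49/576·1 + (-10985/53568)·1 + 431/1116·1 = 1 ✓
b·c: 49/576·(-2) + (-10985/53568)·(-18/13) + 431/1116·1 = 1/2 ✓
b·c²: 49/576·4 + (-10985/53568)·324/169 + 431/1116·1 = 1/3 ✓
b·Ac: (-10985/53568)·(-72/845) + 431/1116·333/862 = 1/6 ✓
b·c³: 49/576·(-8) + (-10985/53568)·(-5832/2197) + 431/1116·1 = 1/4 ✓
b·(c∘Ac): (-10985/53568)·1296/10985 + 431/1116·333/862 = 1/8 ✓
b·Ac²: (-10985/53568)·144/845 + 431/1116·132/431 = 1/12 ✓
b·A²c: 431/1116·93/862 = 1/24 ✓; 4 stages ⇒ order 4.

4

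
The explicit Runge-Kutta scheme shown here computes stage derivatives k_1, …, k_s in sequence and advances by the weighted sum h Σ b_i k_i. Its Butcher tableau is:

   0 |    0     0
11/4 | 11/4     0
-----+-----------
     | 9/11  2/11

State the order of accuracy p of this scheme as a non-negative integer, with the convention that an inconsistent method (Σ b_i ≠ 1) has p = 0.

2

b = (9/11, 2/11)
c = (0, 11/4)
Σ b_i: 9/11·1 + 2/11·1 = 1 ✓
b·c: 2/11·11/4 = 1/2 ✓; 2 stages ⇒ order 2.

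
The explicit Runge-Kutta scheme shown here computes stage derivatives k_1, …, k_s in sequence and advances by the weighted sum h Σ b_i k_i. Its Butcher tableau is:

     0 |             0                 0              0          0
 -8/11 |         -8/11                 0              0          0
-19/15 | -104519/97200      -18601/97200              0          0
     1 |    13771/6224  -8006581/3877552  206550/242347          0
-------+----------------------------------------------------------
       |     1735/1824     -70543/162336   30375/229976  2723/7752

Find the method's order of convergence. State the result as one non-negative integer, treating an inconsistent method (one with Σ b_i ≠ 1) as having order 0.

4

b = (1735/1824, -70543/162336, 30375/229976, 2723/7752)
c = (0, -8/11, -19/15, 1)
Ac = (0, 0, 1691/12150, 2299/5446)
Σ b_i: 1735/1824·1 + (-70543/162336)·1 + 30375/229976·1 + 2723/7752·1 = 1 ✓
b·c: (-70543/162336)·(-8/11) + 30375/229976·(-19/15) + 2723/7752·1 = 1/2 ✓
b·c²: (-70543/162336)·64/121 + 30375/229976·361/225 + 2723/7752·1 = 1/3 ✓
b·Ac: 30375/229976·1691/12150 + 2723/7752·2299/5446 = 1/6 ✓
b·c³: (-70543/162336)·(-512/1331) + 30375/229976·(-6859/3375) + 2723/7752·1 = 1/4 ✓
b·(c∘Ac): 30375/229976·(-32129/182250) + 2723/7752·2299/5446 = 1/8 ✓
b·Ac²: 30375/229976·(-6764/66825) + 2723/7752·1178/4279 = 1/12 ✓
b·A²c: 2723/7752·323/2723 = 1/24 ✓; 4 stages ⇒ order 4.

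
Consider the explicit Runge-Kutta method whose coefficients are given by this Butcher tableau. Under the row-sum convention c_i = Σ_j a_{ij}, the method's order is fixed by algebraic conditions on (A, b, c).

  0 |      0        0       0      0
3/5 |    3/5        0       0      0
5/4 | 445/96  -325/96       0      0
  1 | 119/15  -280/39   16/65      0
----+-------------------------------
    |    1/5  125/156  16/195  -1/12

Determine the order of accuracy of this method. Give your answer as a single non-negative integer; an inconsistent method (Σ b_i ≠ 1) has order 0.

b = (1/5, 125/156, 16/195, -1/12)
c = (0, 3/5, 5/4, 1)
Ac = (0, 0, -65/32, -4)
Σ b_i: 1/5·1 + 125/156·1 + 16/195·1 + (-1/12)·1 = 1 ✓
b·c: 125/156·3/5 + 16/195·5/4 + (-1/12)·1 = 1/2 ✓
b·c²: 125/156·9/25 + 16/195·25/16 + (-1/12)·1 = 1/3 ✓
b·Ac: 16/195·(-65/32) + (-1/12)·(-4) = 1/6 ✓
b·c³: 125/156·27/125 + 16/195·125/64 + (-1/12)·1 = 1/4 ✓
b·(c∘Ac): 16/195·(-325/128) + (-1/12)·(-4) = 1/8 ✓
b·Ac²: 16/195·(-39/32) + (-1/12)·(-11/5) = 1/12 ✓
b·A²c: (-1/12)·(-1/2) = 1/24 ✓; 4 stages ⇒ order 4.

4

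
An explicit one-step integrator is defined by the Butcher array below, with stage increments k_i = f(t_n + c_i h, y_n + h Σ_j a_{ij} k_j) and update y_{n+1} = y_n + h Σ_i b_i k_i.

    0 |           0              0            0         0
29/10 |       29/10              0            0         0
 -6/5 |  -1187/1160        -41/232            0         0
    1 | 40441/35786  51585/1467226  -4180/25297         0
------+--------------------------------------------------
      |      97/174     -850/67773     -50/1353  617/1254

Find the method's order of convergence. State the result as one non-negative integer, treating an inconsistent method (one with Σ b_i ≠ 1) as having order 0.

b = (97/174, -850/67773, -50/1353, 617/1254)
c = (0, 29/10, -6/5, 1)
Ac = (0, 0, -41/80, 741/2468)
Σ b_i: 97/174·1 + (-850/67773)·1 + (-50/1353)·1 + 617/1254·1 = 1 ✓
b·c: (-850/67773)·29/10 + (-50/1353)·(-6/5) + 617/1254·1 = 1/2 ✓
b·c²: (-850/67773)·841/100 + (-50/1353)·36/25 + 617/1254·1 = 1/3 ✓
b·Ac: (-50/1353)·(-41/80) + 617/1254·741/2468 = 1/6 ✓
b·c³: (-850/67773)·24389/1000 + (-50/1353)·(-216/125) + 617/1254·1 = 1/4 ✓
b·(c∘Ac): (-50/1353)·123/200 + 617/1254·741/2468 = 1/8 ✓
b·Ac²: (-50/1353)·(-1189/800) + 617/1254·285/4936 = 1/12 ✓
b·A²c: 617/1254·209/2468 = 1/24 ✓; 4 stages ⇒ order 4.

4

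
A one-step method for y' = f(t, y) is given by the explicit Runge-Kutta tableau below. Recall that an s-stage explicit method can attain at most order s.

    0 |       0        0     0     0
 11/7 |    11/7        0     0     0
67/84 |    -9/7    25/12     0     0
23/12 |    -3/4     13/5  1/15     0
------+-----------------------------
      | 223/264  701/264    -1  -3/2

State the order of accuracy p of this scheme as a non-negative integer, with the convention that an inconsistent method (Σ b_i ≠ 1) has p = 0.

2

b = (223/264, 701/264, -1, -3/2)
c = (0, 11/7, 67/84, 23/12)
Ac = (0, 0, 275/84, 149/36)
Σ b_i: 223/264·1 + 701/264·1 + (-1)·1 + (-3/2)·1 = 1 ✓
b·c: 701/264·11/7 + (-1)·67/84 + (-3/2)·23/12 = 1/2 ✓
b·c²: 701/264·121/49 + (-1)·4489/7056 + (-3/2)·529/144 = 5791/14112 ≠ 1/3 ⇒ order 2.
b·Ac: (-1)·275/84 + (-3/2)·149/36 = -531/56 ≠ 1/6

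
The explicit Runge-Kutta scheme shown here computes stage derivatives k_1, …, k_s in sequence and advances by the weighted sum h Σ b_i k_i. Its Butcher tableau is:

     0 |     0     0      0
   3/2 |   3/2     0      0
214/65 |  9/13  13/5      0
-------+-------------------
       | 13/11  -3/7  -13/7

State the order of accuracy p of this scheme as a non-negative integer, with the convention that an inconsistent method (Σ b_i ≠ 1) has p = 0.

0

b = (13/11, -3/7, -13/7)
c = (0, 3/2, 214/65)
Ac = (0, 0, 39/10)
Σ b_i: 13/11·1 + (-3/7)·1 + (-13/7)·1 = -85/77 ≠ 1 ⇒ order 0.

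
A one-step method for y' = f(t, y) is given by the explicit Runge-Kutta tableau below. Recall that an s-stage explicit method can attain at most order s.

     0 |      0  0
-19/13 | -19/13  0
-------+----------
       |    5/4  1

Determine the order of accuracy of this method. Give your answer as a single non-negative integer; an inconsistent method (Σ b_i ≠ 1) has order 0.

b = (5/4, 1)
c = (0, -19/13)
Σ b_i: 5/4·1 + 1·1 = 9/4 ≠ 1 ⇒ order 0.

0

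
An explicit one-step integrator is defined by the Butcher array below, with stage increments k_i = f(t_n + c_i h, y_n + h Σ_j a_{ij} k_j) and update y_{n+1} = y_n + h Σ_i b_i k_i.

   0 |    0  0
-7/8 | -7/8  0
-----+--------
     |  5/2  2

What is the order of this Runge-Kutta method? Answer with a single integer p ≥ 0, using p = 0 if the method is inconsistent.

b = (5/2, 2)
c = (0, -7/8)
Σ b_i: 5/2·1 + 2·1 = 9/2 ≠ 1 ⇒ order 0.

0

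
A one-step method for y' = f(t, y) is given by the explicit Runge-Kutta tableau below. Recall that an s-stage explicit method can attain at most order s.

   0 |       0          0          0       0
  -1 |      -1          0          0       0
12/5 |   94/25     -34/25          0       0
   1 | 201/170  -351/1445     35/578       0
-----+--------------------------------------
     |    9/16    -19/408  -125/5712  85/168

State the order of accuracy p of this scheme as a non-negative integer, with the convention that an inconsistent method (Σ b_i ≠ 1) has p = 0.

b = (9/16, -19/408, -125/5712, 85/168)
c = (0, -1, 12/5, 1)
Ac = (0, 0, 34/25, 33/85)
Σ b_i: 9/16·1 + (-19/408)·1 + (-125/5712)·1 + 85/168·1 = 1 ✓
b·c: (-19/408)·(-1) + (-125/5712)·12/5 + 85/168·1 = 1/2 ✓
b·c²: (-19/408)·1 + (-125/5712)·144/25 + 85/168·1 = 1/3 ✓
b·Ac: (-125/5712)·34/25 + 85/168·33/85 = 1/6 ✓
b·c³: (-19/408)·(-1) + (-125/5712)·1728/125 + 85/168·1 = 1/4 ✓
b·(c∘Ac): (-125/5712)·408/125 + 85/168·33/85 = 1/8 ✓
b·Ac²: (-125/5712)·(-34/25) + 85/168·9/85 = 1/12 ✓
b·A²c: 85/168·7/85 = 1/24 ✓; 4 stages ⇒ order 4.

4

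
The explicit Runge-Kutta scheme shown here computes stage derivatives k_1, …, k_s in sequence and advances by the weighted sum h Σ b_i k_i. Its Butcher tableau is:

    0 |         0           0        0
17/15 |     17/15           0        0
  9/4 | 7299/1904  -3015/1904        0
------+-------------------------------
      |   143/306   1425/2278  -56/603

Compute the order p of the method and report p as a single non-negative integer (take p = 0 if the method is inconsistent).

b = (143/306, 1425/2278, -56/603)
c = (0, 17/15, 9/4)
Ac = (0, 0, -201/112)
Σ b_i: 143/306·1 + 1425/2278·1 + (-56/603)·1 = 1 ✓
b·c: 1425/2278·17/15 + (-56/603)·9/4 = 1/2 ✓
b·c²: 1425/2278·289/225 + (-56/603)·81/16 = 1/3 ✓
b·Ac: (-56/603)·(-201/112) = 1/6 ✓; 3 stages ⇒ order 3.

3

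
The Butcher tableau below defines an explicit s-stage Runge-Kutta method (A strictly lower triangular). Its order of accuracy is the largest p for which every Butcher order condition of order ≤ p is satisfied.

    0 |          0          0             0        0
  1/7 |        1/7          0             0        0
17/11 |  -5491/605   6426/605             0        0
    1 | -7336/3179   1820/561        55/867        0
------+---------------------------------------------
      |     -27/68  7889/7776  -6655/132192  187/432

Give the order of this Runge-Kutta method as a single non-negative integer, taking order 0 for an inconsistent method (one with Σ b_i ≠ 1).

4

b = (-27/68, 7889/7776, -6655/132192, 187/432)
c = (0, 1/7, 17/11, 1)
Ac = (0, 0, 918/605, 105/187)
Σ b_i: (-27/68)·1 + 7889/7776·1 + (-6655/132192)·1 + 187/432·1 = 1 ✓
b·c: 7889/7776·1/7 + (-6655/132192)·17/11 + 187/432·1 = 1/2 ✓
b·c²: 7889/7776·1/49 + (-6655/132192)·289/121 + 187/432·1 = 1/3 ✓
b·Ac: (-6655/132192)·918/605 + 187/432·105/187 = 1/6 ✓
b·c³: 7889/7776·1/343 + (-6655/132192)·4913/1331 + 187/432·1 = 1/4 ✓
b·(c∘Ac): (-6655/132192)·15606/6655 + 187/432·105/187 = 1/8 ✓
b·Ac²: (-6655/132192)·918/4235 + 187/432·285/1309 = 1/12 ✓
b·A²c: 187/432·18/187 = 1/24 ✓; 4 stages ⇒ order 4.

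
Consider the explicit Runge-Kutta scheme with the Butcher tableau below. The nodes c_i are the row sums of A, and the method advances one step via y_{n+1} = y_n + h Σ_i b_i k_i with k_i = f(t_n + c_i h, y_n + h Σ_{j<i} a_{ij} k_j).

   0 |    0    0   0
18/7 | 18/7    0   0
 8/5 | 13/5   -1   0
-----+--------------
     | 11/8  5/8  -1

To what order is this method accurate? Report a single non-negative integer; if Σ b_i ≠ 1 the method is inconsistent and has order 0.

b = (11/8, 5/8, -1)
c = (0, 18/7, 8/5)
Ac = (0, 0, -18/7)
Σ b_i: 11/8·1 + 5/8·1 + (-1)·1 = 1 ✓
b·c: 5/8·18/7 + (-1)·8/5 = 1/140 ≠ 1/2 ⇒ order 1.

1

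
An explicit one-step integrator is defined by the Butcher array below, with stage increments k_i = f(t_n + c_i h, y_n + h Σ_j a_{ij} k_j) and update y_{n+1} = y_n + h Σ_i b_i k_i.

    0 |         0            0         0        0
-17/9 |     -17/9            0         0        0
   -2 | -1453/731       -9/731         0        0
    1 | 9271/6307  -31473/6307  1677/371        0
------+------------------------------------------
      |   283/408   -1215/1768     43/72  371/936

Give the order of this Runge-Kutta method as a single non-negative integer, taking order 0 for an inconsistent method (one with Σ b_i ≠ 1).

4

b = (283/408, -1215/1768, 43/72, 371/936)
c = (0, -17/9, -2, 1)
Ac = (0, 0, 1/43, 143/371)
Σ b_i: 283/408·1 + (-1215/1768)·1 + 43/72·1 + 371/936·1 = 1 ✓
b·c: (-1215/1768)·(-17/9) + 43/72·(-2) + 371/936·1 = 1/2 ✓
b·c²: (-1215/1768)·289/81 + 43/72·4 + 371/936·1 = 1/3 ✓
b·Ac: 43/72·1/43 + 371/936·143/371 = 1/6 ✓
b·c³: (-1215/1768)·(-4913/729) + 43/72·(-8) + 371/936·1 = 1/4 ✓
b·(c∘Ac): 43/72·(-2/43) + 371/936·143/371 = 1/8 ✓
b·Ac²: 43/72·(-17/387) + 371/936·923/3339 = 1/12 ✓
b·A²c: 371/936·39/371 = 1/24 ✓; 4 stages ⇒ order 4.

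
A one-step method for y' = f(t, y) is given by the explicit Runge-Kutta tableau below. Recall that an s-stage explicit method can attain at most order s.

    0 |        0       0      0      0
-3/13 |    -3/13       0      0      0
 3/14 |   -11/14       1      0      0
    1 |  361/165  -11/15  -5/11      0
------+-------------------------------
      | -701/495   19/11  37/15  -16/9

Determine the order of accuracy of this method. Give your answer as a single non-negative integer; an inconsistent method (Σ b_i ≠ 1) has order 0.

1

b = (-701/495, 19/11, 37/15, -16/9)
c = (0, -3/13, 3/14, 1)
Ac = (0, 0, -3/13, 719/10010)
Σ b_i: (-701/495)·1 + 19/11·1 + 37/15·1 + (-16/9)·1 = 1 ✓
b·c: 19/11·(-3/13) + 37/15·3/14 + (-16/9)·1 = -148451/90090 ≠ 1/2 ⇒ order 1.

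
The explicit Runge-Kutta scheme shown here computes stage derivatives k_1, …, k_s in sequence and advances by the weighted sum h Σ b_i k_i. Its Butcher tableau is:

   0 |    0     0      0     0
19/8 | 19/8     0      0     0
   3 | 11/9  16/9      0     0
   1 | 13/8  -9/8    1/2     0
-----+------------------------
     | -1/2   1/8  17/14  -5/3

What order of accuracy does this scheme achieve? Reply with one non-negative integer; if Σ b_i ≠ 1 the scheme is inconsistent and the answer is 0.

b = (-1/2, 1/8, 17/14, -5/3)
c = (0, 19/8, 3, 1)
Ac = (0, 0, 38/9, -75/64)
Σ b_i: (-1/2)·1 + 1/8·1 + 17/14·1 + (-5/3)·1 = -139/168 ≠ 1 ⇒ order 0.

0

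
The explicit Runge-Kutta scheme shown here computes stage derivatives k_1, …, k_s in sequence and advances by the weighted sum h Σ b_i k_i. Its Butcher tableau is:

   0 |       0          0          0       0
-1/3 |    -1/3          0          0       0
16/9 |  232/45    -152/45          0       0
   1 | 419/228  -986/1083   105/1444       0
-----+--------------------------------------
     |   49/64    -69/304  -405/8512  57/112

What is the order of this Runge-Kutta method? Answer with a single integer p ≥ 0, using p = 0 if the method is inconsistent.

b = (49/64, -69/304, -405/8512, 57/112)
c = (0, -1/3, 16/9, 1)
Ac = (0, 0, 152/135, 74/171)
Σ b_i: 49/64·1 + (-69/304)·1 + (-405/8512)·1 + 57/112·1 = 1 ✓
b·c: (-69/304)·(-1/3) + (-405/8512)·16/9 + 57/112·1 = 1/2 ✓
b·c²: (-69/304)·1/9 + (-405/8512)·256/81 + 57/112·1 = 1/3 ✓
b·Ac: (-405/8512)·152/135 + 57/112·74/171 = 1/6 ✓
b·c³: (-69/304)·(-1/27) + (-405/8512)·4096/729 + 57/112·1 = 1/4 ✓
b·(c∘Ac): (-405/8512)·2432/1215 + 57/112·74/171 = 1/8 ✓
b·Ac²: (-405/8512)·(-152/405) + 57/112·22/171 = 1/12 ✓
b·A²c: 57/112·14/171 = 1/24 ✓; 4 stages ⇒ order 4.

4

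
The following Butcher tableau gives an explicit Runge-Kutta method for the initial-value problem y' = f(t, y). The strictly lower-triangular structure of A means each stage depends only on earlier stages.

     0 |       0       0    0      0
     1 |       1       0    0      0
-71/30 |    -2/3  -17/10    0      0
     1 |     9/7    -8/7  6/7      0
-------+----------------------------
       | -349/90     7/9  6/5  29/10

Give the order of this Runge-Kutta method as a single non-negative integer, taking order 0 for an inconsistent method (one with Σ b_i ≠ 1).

1

b = (-349/90, 7/9, 6/5, 29/10)
c = (0, 1, -71/30, 1)
Ac = (0, 0, -17/10, -111/35)
Σ b_i: (-349/90)·1 + 7/9·1 + 6/5·1 + 29/10·1 = 1 ✓
b·c: 7/9·1 + 6/5·(-71/30) + 29/10·1 = 377/450 ≠ 1/2 ⇒ order 1.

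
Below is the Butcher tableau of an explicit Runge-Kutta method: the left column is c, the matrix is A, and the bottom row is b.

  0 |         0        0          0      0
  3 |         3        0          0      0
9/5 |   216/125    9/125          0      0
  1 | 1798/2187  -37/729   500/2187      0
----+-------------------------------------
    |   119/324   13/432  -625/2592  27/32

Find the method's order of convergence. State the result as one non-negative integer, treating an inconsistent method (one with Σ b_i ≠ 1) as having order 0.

4

b = (119/324, 13/432, -625/2592, 27/32)
c = (0, 3, 9/5, 1)
Ac = (0, 0, 27/125, 7/27)
Σ b_i: 119/324·1 + 13/432·1 + (-625/2592)·1 + 27/32·1 = 1 ✓
b·c: 13/432·3 + (-625/2592)·9/5 + 27/32·1 = 1/2 ✓
b·c²: 13/432·9 + (-625/2592)·81/25 + 27/32·1 = 1/3 ✓
b·Ac: (-625/2592)·27/125 + 27/32·7/27 = 1/6 ✓
b·c³: 13/432·27 + (-625/2592)·729/125 + 27/32·1 = 1/4 ✓
b·(c∘Ac): (-625/2592)·243/625 + 27/32·7/27 = 1/8 ✓
b·Ac²: (-625/2592)·81/125 + 27/32·23/81 = 1/12 ✓
b·A²c: 27/32·4/81 = 1/24 ✓; 4 stages ⇒ order 4.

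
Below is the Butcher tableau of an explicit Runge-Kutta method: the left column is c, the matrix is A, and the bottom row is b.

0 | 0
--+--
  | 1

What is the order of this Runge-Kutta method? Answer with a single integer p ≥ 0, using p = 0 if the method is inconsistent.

1

b = (1)
c = (0)
Σ b_i: 1·1 = 1 ✓; 1 stage ⇒ order 1.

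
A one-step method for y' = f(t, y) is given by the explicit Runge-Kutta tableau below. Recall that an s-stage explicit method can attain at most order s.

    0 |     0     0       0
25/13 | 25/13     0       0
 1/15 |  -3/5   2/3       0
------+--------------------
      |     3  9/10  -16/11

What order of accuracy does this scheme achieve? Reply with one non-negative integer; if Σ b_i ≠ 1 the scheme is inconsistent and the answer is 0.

0

b = (3, 9/10, -16/11)
c = (0, 25/13, 1/15)
Ac = (0, 0, 50/39)
Σ b_i: 3·1 + 9/10·1 + (-16/11)·1 = 269/110 ≠ 1 ⇒ order 0.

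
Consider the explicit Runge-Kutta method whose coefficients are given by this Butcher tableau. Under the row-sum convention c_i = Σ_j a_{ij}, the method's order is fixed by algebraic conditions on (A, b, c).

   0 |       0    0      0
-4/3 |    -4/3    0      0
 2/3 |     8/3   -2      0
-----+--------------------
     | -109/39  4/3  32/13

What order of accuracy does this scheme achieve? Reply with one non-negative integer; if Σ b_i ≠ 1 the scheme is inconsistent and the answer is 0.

1

b = (-109/39, 4/3, 32/13)
c = (0, -4/3, 2/3)
Ac = (0, 0, 8/3)
Σ b_i: (-109/39)·1 + 4/3·1 + 32/13·1 = 1 ✓
b·c: 4/3·(-4/3) + 32/13·2/3 = -16/117 ≠ 1/2 ⇒ order 1.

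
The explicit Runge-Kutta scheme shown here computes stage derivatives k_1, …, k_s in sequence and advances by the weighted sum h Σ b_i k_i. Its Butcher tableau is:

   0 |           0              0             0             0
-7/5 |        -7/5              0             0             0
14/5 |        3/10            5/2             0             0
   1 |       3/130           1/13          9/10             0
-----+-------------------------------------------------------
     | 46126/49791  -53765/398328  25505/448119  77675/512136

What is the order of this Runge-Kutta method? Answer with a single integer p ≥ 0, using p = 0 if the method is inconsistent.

3

b = (46126/49791, -53765/398328, 25505/448119, 77675/512136)
c = (0, -7/5, 14/5, 1)
Ac = (0, 0, -7/2, 784/325)
Σ b_i: 46126/49791·1 + (-53765/398328)·1 + 25505/448119·1 + 77675/512136·1 = 1 ✓
b·c: (-53765/398328)·(-7/5) + 25505/448119·14/5 + 77675/512136·1 = 1/2 ✓
b·c²: (-53765/398328)·49/25 + 25505/448119·196/25 + 77675/512136·1 = 1/3 ✓
b·Ac: 25505/448119·(-7/2) + 77675/512136·784/325 = 1/6 ✓
b·c³: (-53765/398328)·(-343/125) + 25505/448119·2744/125 + 77675/512136·1 = 630019/355650 ≠ 1/4 ⇒ order 3.
b·(c∘Ac): 25505/448119·(-49/5) + 77675/512136·784/325 = -455/2371 ≠ 1/8
b·Ac²: 25505/448119·49/10 + 77675/512136·11711/1625 = 390341/284520 ≠ 1/12
b·A²c: 77675/512136·(-63/20) = -108745/227616 ≠ 1/24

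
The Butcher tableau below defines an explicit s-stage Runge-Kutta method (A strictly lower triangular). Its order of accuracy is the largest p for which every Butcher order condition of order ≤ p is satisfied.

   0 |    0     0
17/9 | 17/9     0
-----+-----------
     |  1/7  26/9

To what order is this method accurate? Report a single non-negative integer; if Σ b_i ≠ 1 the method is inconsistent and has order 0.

0

b = (1/7, 26/9)
c = (0, 17/9)
Σ b_i: 1/7·1 + 26/9·1 = 191/63 ≠ 1 ⇒ order 0.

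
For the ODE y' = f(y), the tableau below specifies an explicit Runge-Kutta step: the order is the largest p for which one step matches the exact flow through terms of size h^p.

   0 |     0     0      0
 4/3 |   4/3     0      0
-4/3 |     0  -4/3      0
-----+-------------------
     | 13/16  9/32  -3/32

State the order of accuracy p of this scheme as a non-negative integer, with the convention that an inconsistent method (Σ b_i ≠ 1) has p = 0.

3

b = (13/16, 9/32, -3/32)
c = (0, 4/3, -4/3)
Ac = (0, 0, -16/9)
Σ b_i: 13/16·1 + 9/32·1 + (-3/32)·1 = 1 ✓
b·c: 9/32·4/3 + (-3/32)·(-4/3) = 1/2 ✓
b·c²: 9/32·16/9 + (-3/32)·16/9 = 1/3 ✓
b·Ac: (-3/32)·(-16/9) = 1/6 ✓; 3 stages ⇒ order 3.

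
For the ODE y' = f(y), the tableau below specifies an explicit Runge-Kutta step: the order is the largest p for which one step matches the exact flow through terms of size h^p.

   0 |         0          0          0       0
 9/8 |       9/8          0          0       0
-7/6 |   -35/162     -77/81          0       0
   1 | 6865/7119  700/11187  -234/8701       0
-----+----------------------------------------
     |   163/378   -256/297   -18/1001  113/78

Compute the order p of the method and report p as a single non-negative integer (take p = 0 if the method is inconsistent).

4

b = (163/378, -256/297, -18/1001, 113/78)
c = (0, 9/8, -7/6, 1)
Ac = (0, 0, -77/72, 23/226)
Σ b_i: 163/378·1 + (-256/297)·1 + (-18/1001)·1 + 113/78·1 = 1 ✓
b·c: (-256/297)·9/8 + (-18/1001)·(-7/6) + 113/78·1 = 1/2 ✓
b·c²: (-256/297)·81/64 + (-18/1001)·49/36 + 113/78·1 = 1/3 ✓
b·Ac: (-18/1001)·(-77/72) + 113/78·23/226 = 1/6 ✓
b·c³: (-256/297)·729/512 + (-18/1001)·(-343/216) + 113/78·1 = 1/4 ✓
b·(c∘Ac): (-18/1001)·539/432 + 113/78·23/226 = 1/8 ✓
b·Ac²: (-18/1001)·(-77/64) + 113/78·77/1808 = 1/12 ✓
b·A²c: 113/78·13/452 = 1/24 ✓; 4 stages ⇒ order 4.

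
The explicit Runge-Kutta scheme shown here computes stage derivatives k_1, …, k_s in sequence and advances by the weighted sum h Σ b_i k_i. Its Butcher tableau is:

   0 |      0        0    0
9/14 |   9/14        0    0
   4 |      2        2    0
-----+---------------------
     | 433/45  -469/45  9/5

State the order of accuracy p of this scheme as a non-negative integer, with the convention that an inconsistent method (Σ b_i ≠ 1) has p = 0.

b = (433/45, -469/45, 9/5)
c = (0, 9/14, 4)
Ac = (0, 0, 9/7)
Σ b_i: 433/45·1 + (-469/45)·1 + 9/5·1 = 1 ✓
b·c: (-469/45)·9/14 + 9/5·4 = 1/2 ✓
b·c²: (-469/45)·81/196 + 9/5·16 = 3429/140 ≠ 1/3 ⇒ order 2.
b·Ac: 9/5·9/7 = 81/35 ≠ 1/6

2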